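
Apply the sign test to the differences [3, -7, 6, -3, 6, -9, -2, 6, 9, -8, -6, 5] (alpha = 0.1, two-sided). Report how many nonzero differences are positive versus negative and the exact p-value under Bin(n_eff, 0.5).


Step 1: Discard zero differences. Original n = 12; n_eff = number of nonzero differences = 12.
Nonzero differences (with sign): +3, -7, +6, -3, +6, -9, -2, +6, +9, -8, -6, +5
Step 2: Count signs: positive = 6, negative = 6.
Step 3: Under H0: P(positive) = 0.5, so the number of positives S ~ Bin(12, 0.5).
Step 4: Two-sided exact p-value = sum of Bin(12,0.5) probabilities at or below the observed probability = 1.000000.
Step 5: alpha = 0.1. fail to reject H0.

n_eff = 12, pos = 6, neg = 6, p = 1.000000, fail to reject H0.


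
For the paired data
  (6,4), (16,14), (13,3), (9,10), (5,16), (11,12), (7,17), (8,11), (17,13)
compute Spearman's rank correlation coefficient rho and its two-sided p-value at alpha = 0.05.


Step 1: Rank x and y separately (midranks; no ties here).
rank(x): 6->2, 16->8, 13->7, 9->5, 5->1, 11->6, 7->3, 8->4, 17->9
rank(y): 4->2, 14->7, 3->1, 10->3, 16->8, 12->5, 17->9, 11->4, 13->6
Step 2: d_i = R_x(i) - R_y(i); compute d_i^2.
  (2-2)^2=0, (8-7)^2=1, (7-1)^2=36, (5-3)^2=4, (1-8)^2=49, (6-5)^2=1, (3-9)^2=36, (4-4)^2=0, (9-6)^2=9
sum(d^2) = 136.
Step 3: rho = 1 - 6*136 / (9*(9^2 - 1)) = 1 - 816/720 = -0.133333.
Step 4: Under H0, t = rho * sqrt((n-2)/(1-rho^2)) = -0.3559 ~ t(7).
Step 5: Two-sided p-value from the t-distribution with 7 df = 0.732368.
Step 6: alpha = 0.05. fail to reject H0.

rho = -0.1333, p = 0.732368, fail to reject H0 at alpha = 0.05.


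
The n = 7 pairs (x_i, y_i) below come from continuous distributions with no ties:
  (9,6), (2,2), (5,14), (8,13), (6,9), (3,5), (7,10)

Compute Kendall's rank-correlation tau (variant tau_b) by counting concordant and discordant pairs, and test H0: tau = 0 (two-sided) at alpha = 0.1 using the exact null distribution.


Step 1: Enumerate the 21 unordered pairs (i,j) with i<j and classify each by sign(x_j-x_i) * sign(y_j-y_i).
  (1,2):dx=-7,dy=-4->C; (1,3):dx=-4,dy=+8->D; (1,4):dx=-1,dy=+7->D; (1,5):dx=-3,dy=+3->D
  (1,6):dx=-6,dy=-1->C; (1,7):dx=-2,dy=+4->D; (2,3):dx=+3,dy=+12->C; (2,4):dx=+6,dy=+11->C
  (2,5):dx=+4,dy=+7->C; (2,6):dx=+1,dy=+3->C; (2,7):dx=+5,dy=+8->C; (3,4):dx=+3,dy=-1->D
  (3,5):dx=+1,dy=-5->D; (3,6):dx=-2,dy=-9->C; (3,7):dx=+2,dy=-4->D; (4,5):dx=-2,dy=-4->C
  (4,6):dx=-5,dy=-8->C; (4,7):dx=-1,dy=-3->C; (5,6):dx=-3,dy=-4->C; (5,7):dx=+1,dy=+1->C
  (6,7):dx=+4,dy=+5->C
Step 2: C = 14, D = 7, total pairs = 21.
Step 3: tau = (C - D)/(n(n-1)/2) = (14 - 7)/21 = 0.333333.
Step 4: Exact two-sided p-value (enumerate n! = 5040 permutations of y under H0): p = 0.381349.
Step 5: alpha = 0.1. fail to reject H0.

tau_b = 0.3333 (C=14, D=7), p = 0.381349, fail to reject H0.


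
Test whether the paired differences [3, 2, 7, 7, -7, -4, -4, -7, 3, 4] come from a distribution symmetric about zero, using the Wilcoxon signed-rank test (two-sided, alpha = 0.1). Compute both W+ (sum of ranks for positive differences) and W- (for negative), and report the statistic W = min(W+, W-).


Step 1: Drop any zero differences (none here) and take |d_i|.
|d| = [3, 2, 7, 7, 7, 4, 4, 7, 3, 4]
Step 2: Midrank |d_i| (ties get averaged ranks).
ranks: |3|->2.5, |2|->1, |7|->8.5, |7|->8.5, |7|->8.5, |4|->5, |4|->5, |7|->8.5, |3|->2.5, |4|->5
Step 3: Attach original signs; sum ranks with positive sign and with negative sign.
W+ = 2.5 + 1 + 8.5 + 8.5 + 2.5 + 5 = 28
W- = 8.5 + 5 + 5 + 8.5 = 27
(Check: W+ + W- = 55 should equal n(n+1)/2 = 55.)
Step 4: Test statistic W = min(W+, W-) = 27.
Step 5: Ties in |d|, so use the tie-corrected normal approximation.
        E[W] = n(n+1)/4 = 10*11/4 = 27.5.
        Tie groups: |d|=3 (t=2), |d|=4 (t=3), |d|=7 (t=4); sum(t^3 - t) = 90.
        Var[W] = n(n+1)(2n+1)/24 - sum(t^3-t)/48 = 2310/24 - 90/48 = 94.375.
        z = (W - E[W]) / sqrt(Var[W]) = (27 - 27.5) / 9.7147 = -0.0515.
        Two-sided p = 2*Phi(z) = 0.958952.
Step 6: alpha = 0.1. fail to reject H0.

W+ = 28, W- = 27, W = min = 27, p = 0.958952, fail to reject H0.


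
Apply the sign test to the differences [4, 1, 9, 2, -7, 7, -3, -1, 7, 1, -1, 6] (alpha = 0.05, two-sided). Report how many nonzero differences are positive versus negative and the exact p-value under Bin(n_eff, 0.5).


Step 1: Discard zero differences. Original n = 12; n_eff = number of nonzero differences = 12.
Nonzero differences (with sign): +4, +1, +9, +2, -7, +7, -3, -1, +7, +1, -1, +6
Step 2: Count signs: positive = 8, negative = 4.
Step 3: Under H0: P(positive) = 0.5, so the number of positives S ~ Bin(12, 0.5).
Step 4: Two-sided exact p-value = sum of Bin(12,0.5) probabilities at or below the observed probability = 0.387695.
Step 5: alpha = 0.05. fail to reject H0.

n_eff = 12, pos = 8, neg = 4, p = 0.387695, fail to reject H0.


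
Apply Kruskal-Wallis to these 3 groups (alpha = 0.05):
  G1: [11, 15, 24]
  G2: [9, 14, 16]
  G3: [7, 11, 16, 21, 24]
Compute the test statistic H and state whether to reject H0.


Step 1: Combine all N = 11 observations and assign midranks.
sorted (value, group, rank): (7,G3,1), (9,G2,2), (11,G1,3.5), (11,G3,3.5), (14,G2,5), (15,G1,6), (16,G2,7.5), (16,G3,7.5), (21,G3,9), (24,G1,10.5), (24,G3,10.5)
Step 2: Sum ranks within each group.
R_1 = 20 (n_1 = 3)
R_2 = 14.5 (n_2 = 3)
R_3 = 31.5 (n_3 = 5)
Step 3: H = 12/(N(N+1)) * sum(R_i^2/n_i) - 3(N+1)
     = 12/(11*12) * (20^2/3 + 14.5^2/3 + 31.5^2/5) - 3*12
     = 0.090909 * 401.867 - 36
     = 0.533333.
Step 4: Ties present; correction factor C = 1 - 18/(11^3 - 11) = 0.986364. Corrected H = 0.533333 / 0.986364 = 0.540707.
Step 5: Under H0, H ~ chi^2(2); p-value = 0.763110.
Step 6: alpha = 0.05. fail to reject H0.

H = 0.5407, df = 2, p = 0.763110, fail to reject H0.


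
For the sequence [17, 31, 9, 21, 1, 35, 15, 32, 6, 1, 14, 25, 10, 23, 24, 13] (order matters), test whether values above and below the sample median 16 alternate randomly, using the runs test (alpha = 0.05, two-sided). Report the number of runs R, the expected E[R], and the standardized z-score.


Step 1: Compute median = 16; label A = above, B = below.
Labels in order: AABABABABBBABAAB  (n_A = 8, n_B = 8)
Step 2: Count runs R = 12.
Step 3: Under H0 (random ordering), E[R] = 2*n_A*n_B/(n_A+n_B) + 1 = 2*8*8/16 + 1 = 9.0000.
        Var[R] = 2*n_A*n_B*(2*n_A*n_B - n_A - n_B) / ((n_A+n_B)^2 * (n_A+n_B-1)) = 14336/3840 = 3.7333.
        SD[R] = 1.9322.
Step 4: Continuity-corrected z = (R - 0.5 - E[R]) / SD[R] = (12 - 0.5 - 9.0000) / 1.9322 = 1.2939.
Step 5: Two-sided p-value via normal approximation = 2*(1 - Phi(|z|)) = 0.195709.
Step 6: alpha = 0.05. fail to reject H0.

R = 12, z = 1.2939, p = 0.195709, fail to reject H0.


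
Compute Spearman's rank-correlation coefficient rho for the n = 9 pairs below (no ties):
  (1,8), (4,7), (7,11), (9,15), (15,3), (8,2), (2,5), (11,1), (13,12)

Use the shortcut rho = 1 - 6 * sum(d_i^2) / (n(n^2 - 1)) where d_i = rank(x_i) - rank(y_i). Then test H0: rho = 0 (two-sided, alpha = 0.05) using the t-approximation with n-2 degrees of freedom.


Step 1: Rank x and y separately (midranks; no ties here).
rank(x): 1->1, 4->3, 7->4, 9->6, 15->9, 8->5, 2->2, 11->7, 13->8
rank(y): 8->6, 7->5, 11->7, 15->9, 3->3, 2->2, 5->4, 1->1, 12->8
Step 2: d_i = R_x(i) - R_y(i); compute d_i^2.
  (1-6)^2=25, (3-5)^2=4, (4-7)^2=9, (6-9)^2=9, (9-3)^2=36, (5-2)^2=9, (2-4)^2=4, (7-1)^2=36, (8-8)^2=0
sum(d^2) = 132.
Step 3: rho = 1 - 6*132 / (9*(9^2 - 1)) = 1 - 792/720 = -0.100000.
Step 4: Under H0, t = rho * sqrt((n-2)/(1-rho^2)) = -0.2659 ~ t(7).
Step 5: Two-sided p-value from the t-distribution with 7 df = 0.797972.
Step 6: alpha = 0.05. fail to reject H0.

rho = -0.1000, p = 0.797972, fail to reject H0 at alpha = 0.05.


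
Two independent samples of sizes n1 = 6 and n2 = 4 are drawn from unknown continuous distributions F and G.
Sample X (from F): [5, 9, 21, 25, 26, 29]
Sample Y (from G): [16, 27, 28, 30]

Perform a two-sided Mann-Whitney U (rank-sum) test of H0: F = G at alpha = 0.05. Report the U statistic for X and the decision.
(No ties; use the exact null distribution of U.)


Step 1: Combine and sort all 10 observations; assign midranks.
sorted (value, group): (5,X), (9,X), (16,Y), (21,X), (25,X), (26,X), (27,Y), (28,Y), (29,X), (30,Y)
ranks: 5->1, 9->2, 16->3, 21->4, 25->5, 26->6, 27->7, 28->8, 29->9, 30->10
Step 2: Rank sum for X: R1 = 1 + 2 + 4 + 5 + 6 + 9 = 27.
Step 3: U_X = R1 - n1(n1+1)/2 = 27 - 6*7/2 = 27 - 21 = 6.
       U_Y = n1*n2 - U_X = 24 - 6 = 18.
Step 4: No ties, so the exact null distribution of U (based on enumerating the C(10,6) = 210 equally likely rank assignments) gives the two-sided p-value.
Step 5: p-value = 0.257143; compare to alpha = 0.05. fail to reject H0.

U_X = 6, p = 0.257143, fail to reject H0 at alpha = 0.05.


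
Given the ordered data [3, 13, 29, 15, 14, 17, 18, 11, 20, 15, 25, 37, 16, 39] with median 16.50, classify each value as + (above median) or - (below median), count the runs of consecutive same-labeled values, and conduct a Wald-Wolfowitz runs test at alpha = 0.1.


Step 1: Compute median = 16.50; label A = above, B = below.
Labels in order: BBABBAABABAABA  (n_A = 7, n_B = 7)
Step 2: Count runs R = 10.
Step 3: Under H0 (random ordering), E[R] = 2*n_A*n_B/(n_A+n_B) + 1 = 2*7*7/14 + 1 = 8.0000.
        Var[R] = 2*n_A*n_B*(2*n_A*n_B - n_A - n_B) / ((n_A+n_B)^2 * (n_A+n_B-1)) = 8232/2548 = 3.2308.
        SD[R] = 1.7974.
Step 4: Continuity-corrected z = (R - 0.5 - E[R]) / SD[R] = (10 - 0.5 - 8.0000) / 1.7974 = 0.8345.
Step 5: Two-sided p-value via normal approximation = 2*(1 - Phi(|z|)) = 0.403986.
Step 6: alpha = 0.1. fail to reject H0.

R = 10, z = 0.8345, p = 0.403986, fail to reject H0.


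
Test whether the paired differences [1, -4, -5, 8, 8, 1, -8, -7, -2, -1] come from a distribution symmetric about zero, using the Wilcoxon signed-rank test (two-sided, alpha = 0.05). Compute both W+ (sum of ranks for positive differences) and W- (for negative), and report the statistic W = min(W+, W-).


Step 1: Drop any zero differences (none here) and take |d_i|.
|d| = [1, 4, 5, 8, 8, 1, 8, 7, 2, 1]
Step 2: Midrank |d_i| (ties get averaged ranks).
ranks: |1|->2, |4|->5, |5|->6, |8|->9, |8|->9, |1|->2, |8|->9, |7|->7, |2|->4, |1|->2
Step 3: Attach original signs; sum ranks with positive sign and with negative sign.
W+ = 2 + 9 + 9 + 2 = 22
W- = 5 + 6 + 9 + 7 + 4 + 2 = 33
(Check: W+ + W- = 55 should equal n(n+1)/2 = 55.)
Step 4: Test statistic W = min(W+, W-) = 22.
Step 5: Ties in |d|, so use the tie-corrected normal approximation.
        E[W] = n(n+1)/4 = 10*11/4 = 27.5.
        Tie groups: |d|=1 (t=3), |d|=8 (t=3); sum(t^3 - t) = 48.
        Var[W] = n(n+1)(2n+1)/24 - sum(t^3-t)/48 = 2310/24 - 48/48 = 95.25.
        z = (W - E[W]) / sqrt(Var[W]) = (22 - 27.5) / 9.7596 = -0.5635.
        Two-sided p = 2*Phi(z) = 0.573062.
Step 6: alpha = 0.05. fail to reject H0.

W+ = 22, W- = 33, W = min = 22, p = 0.573062, fail to reject H0.


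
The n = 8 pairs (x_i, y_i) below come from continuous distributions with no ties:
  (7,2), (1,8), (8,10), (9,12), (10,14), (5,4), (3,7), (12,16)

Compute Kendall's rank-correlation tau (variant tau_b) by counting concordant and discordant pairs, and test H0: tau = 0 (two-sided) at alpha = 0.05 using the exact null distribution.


Step 1: Enumerate the 28 unordered pairs (i,j) with i<j and classify each by sign(x_j-x_i) * sign(y_j-y_i).
  (1,2):dx=-6,dy=+6->D; (1,3):dx=+1,dy=+8->C; (1,4):dx=+2,dy=+10->C; (1,5):dx=+3,dy=+12->C
  (1,6):dx=-2,dy=+2->D; (1,7):dx=-4,dy=+5->D; (1,8):dx=+5,dy=+14->C; (2,3):dx=+7,dy=+2->C
  (2,4):dx=+8,dy=+4->C; (2,5):dx=+9,dy=+6->C; (2,6):dx=+4,dy=-4->D; (2,7):dx=+2,dy=-1->D
  (2,8):dx=+11,dy=+8->C; (3,4):dx=+1,dy=+2->C; (3,5):dx=+2,dy=+4->C; (3,6):dx=-3,dy=-6->C
  (3,7):dx=-5,dy=-3->C; (3,8):dx=+4,dy=+6->C; (4,5):dx=+1,dy=+2->C; (4,6):dx=-4,dy=-8->C
  (4,7):dx=-6,dy=-5->C; (4,8):dx=+3,dy=+4->C; (5,6):dx=-5,dy=-10->C; (5,7):dx=-7,dy=-7->C
  (5,8):dx=+2,dy=+2->C; (6,7):dx=-2,dy=+3->D; (6,8):dx=+7,dy=+12->C; (7,8):dx=+9,dy=+9->C
Step 2: C = 22, D = 6, total pairs = 28.
Step 3: tau = (C - D)/(n(n-1)/2) = (22 - 6)/28 = 0.571429.
Step 4: Exact two-sided p-value (enumerate n! = 40320 permutations of y under H0): p = 0.061012.
Step 5: alpha = 0.05. fail to reject H0.

tau_b = 0.5714 (C=22, D=6), p = 0.061012, fail to reject H0.


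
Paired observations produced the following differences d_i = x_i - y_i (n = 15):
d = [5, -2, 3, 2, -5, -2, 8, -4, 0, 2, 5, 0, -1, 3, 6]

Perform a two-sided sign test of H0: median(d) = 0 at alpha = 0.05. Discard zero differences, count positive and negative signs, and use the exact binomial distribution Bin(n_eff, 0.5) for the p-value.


Step 1: Discard zero differences. Original n = 15; n_eff = number of nonzero differences = 13.
Nonzero differences (with sign): +5, -2, +3, +2, -5, -2, +8, -4, +2, +5, -1, +3, +6
Step 2: Count signs: positive = 8, negative = 5.
Step 3: Under H0: P(positive) = 0.5, so the number of positives S ~ Bin(13, 0.5).
Step 4: Two-sided exact p-value = sum of Bin(13,0.5) probabilities at or below the observed probability = 0.581055.
Step 5: alpha = 0.05. fail to reject H0.

n_eff = 13, pos = 8, neg = 5, p = 0.581055, fail to reject H0.


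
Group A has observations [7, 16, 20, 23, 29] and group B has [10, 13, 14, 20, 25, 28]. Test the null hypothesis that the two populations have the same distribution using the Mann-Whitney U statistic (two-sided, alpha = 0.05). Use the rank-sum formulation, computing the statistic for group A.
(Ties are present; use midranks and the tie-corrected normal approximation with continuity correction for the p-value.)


Step 1: Combine and sort all 11 observations; assign midranks.
sorted (value, group): (7,X), (10,Y), (13,Y), (14,Y), (16,X), (20,X), (20,Y), (23,X), (25,Y), (28,Y), (29,X)
ranks: 7->1, 10->2, 13->3, 14->4, 16->5, 20->6.5, 20->6.5, 23->8, 25->9, 28->10, 29->11
Step 2: Rank sum for X: R1 = 1 + 5 + 6.5 + 8 + 11 = 31.5.
Step 3: U_X = R1 - n1(n1+1)/2 = 31.5 - 5*6/2 = 31.5 - 15 = 16.5.
       U_Y = n1*n2 - U_X = 30 - 16.5 = 13.5.
Step 4: Ties are present, so use the tie-corrected normal approximation (with continuity correction) for the p-value.
Step 5: p-value = 0.854805; compare to alpha = 0.05. fail to reject H0.

U_X = 16.5, p = 0.854805, fail to reject H0 at alpha = 0.05.


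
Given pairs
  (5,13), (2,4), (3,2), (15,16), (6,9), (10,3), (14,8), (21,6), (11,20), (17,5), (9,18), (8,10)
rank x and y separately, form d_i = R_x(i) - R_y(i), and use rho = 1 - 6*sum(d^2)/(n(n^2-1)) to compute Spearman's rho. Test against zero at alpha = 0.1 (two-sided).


Step 1: Rank x and y separately (midranks; no ties here).
rank(x): 5->3, 2->1, 3->2, 15->10, 6->4, 10->7, 14->9, 21->12, 11->8, 17->11, 9->6, 8->5
rank(y): 13->9, 4->3, 2->1, 16->10, 9->7, 3->2, 8->6, 6->5, 20->12, 5->4, 18->11, 10->8
Step 2: d_i = R_x(i) - R_y(i); compute d_i^2.
  (3-9)^2=36, (1-3)^2=4, (2-1)^2=1, (10-10)^2=0, (4-7)^2=9, (7-2)^2=25, (9-6)^2=9, (12-5)^2=49, (8-12)^2=16, (11-4)^2=49, (6-11)^2=25, (5-8)^2=9
sum(d^2) = 232.
Step 3: rho = 1 - 6*232 / (12*(12^2 - 1)) = 1 - 1392/1716 = 0.188811.
Step 4: Under H0, t = rho * sqrt((n-2)/(1-rho^2)) = 0.6080 ~ t(10).
Step 5: Two-sided p-value from the t-distribution with 10 df = 0.556737.
Step 6: alpha = 0.1. fail to reject H0.

rho = 0.1888, p = 0.556737, fail to reject H0 at alpha = 0.1.


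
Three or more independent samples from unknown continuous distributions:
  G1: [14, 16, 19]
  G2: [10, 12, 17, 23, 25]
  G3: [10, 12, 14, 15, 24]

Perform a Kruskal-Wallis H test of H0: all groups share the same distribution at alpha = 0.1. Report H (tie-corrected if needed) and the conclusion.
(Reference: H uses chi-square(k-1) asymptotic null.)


Step 1: Combine all N = 13 observations and assign midranks.
sorted (value, group, rank): (10,G2,1.5), (10,G3,1.5), (12,G2,3.5), (12,G3,3.5), (14,G1,5.5), (14,G3,5.5), (15,G3,7), (16,G1,8), (17,G2,9), (19,G1,10), (23,G2,11), (24,G3,12), (25,G2,13)
Step 2: Sum ranks within each group.
R_1 = 23.5 (n_1 = 3)
R_2 = 38 (n_2 = 5)
R_3 = 29.5 (n_3 = 5)
Step 3: H = 12/(N(N+1)) * sum(R_i^2/n_i) - 3(N+1)
     = 12/(13*14) * (23.5^2/3 + 38^2/5 + 29.5^2/5) - 3*14
     = 0.065934 * 646.933 - 42
     = 0.654945.
Step 4: Ties present; correction factor C = 1 - 18/(13^3 - 13) = 0.991758. Corrected H = 0.654945 / 0.991758 = 0.660388.
Step 5: Under H0, H ~ chi^2(2); p-value = 0.718784.
Step 6: alpha = 0.1. fail to reject H0.

H = 0.6604, df = 2, p = 0.718784, fail to reject H0.


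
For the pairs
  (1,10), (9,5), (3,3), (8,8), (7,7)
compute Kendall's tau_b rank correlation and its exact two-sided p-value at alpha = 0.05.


Step 1: Enumerate the 10 unordered pairs (i,j) with i<j and classify each by sign(x_j-x_i) * sign(y_j-y_i).
  (1,2):dx=+8,dy=-5->D; (1,3):dx=+2,dy=-7->D; (1,4):dx=+7,dy=-2->D; (1,5):dx=+6,dy=-3->D
  (2,3):dx=-6,dy=-2->C; (2,4):dx=-1,dy=+3->D; (2,5):dx=-2,dy=+2->D; (3,4):dx=+5,dy=+5->C
  (3,5):dx=+4,dy=+4->C; (4,5):dx=-1,dy=-1->C
Step 2: C = 4, D = 6, total pairs = 10.
Step 3: tau = (C - D)/(n(n-1)/2) = (4 - 6)/10 = -0.200000.
Step 4: Exact two-sided p-value (enumerate n! = 120 permutations of y under H0): p = 0.816667.
Step 5: alpha = 0.05. fail to reject H0.

tau_b = -0.2000 (C=4, D=6), p = 0.816667, fail to reject H0.


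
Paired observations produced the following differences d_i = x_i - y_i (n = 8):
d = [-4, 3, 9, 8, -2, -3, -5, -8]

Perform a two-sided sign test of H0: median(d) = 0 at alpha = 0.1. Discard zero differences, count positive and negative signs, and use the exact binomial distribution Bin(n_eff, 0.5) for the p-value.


Step 1: Discard zero differences. Original n = 8; n_eff = number of nonzero differences = 8.
Nonzero differences (with sign): -4, +3, +9, +8, -2, -3, -5, -8
Step 2: Count signs: positive = 3, negative = 5.
Step 3: Under H0: P(positive) = 0.5, so the number of positives S ~ Bin(8, 0.5).
Step 4: Two-sided exact p-value = sum of Bin(8,0.5) probabilities at or below the observed probability = 0.726562.
Step 5: alpha = 0.1. fail to reject H0.

n_eff = 8, pos = 3, neg = 5, p = 0.726562, fail to reject H0.


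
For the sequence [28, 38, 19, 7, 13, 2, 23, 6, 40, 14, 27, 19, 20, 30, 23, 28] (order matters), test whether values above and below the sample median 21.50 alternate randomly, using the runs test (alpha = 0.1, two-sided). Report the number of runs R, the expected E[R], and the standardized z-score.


Step 1: Compute median = 21.50; label A = above, B = below.
Labels in order: AABBBBABABABBAAA  (n_A = 8, n_B = 8)
Step 2: Count runs R = 9.
Step 3: Under H0 (random ordering), E[R] = 2*n_A*n_B/(n_A+n_B) + 1 = 2*8*8/16 + 1 = 9.0000.
        Var[R] = 2*n_A*n_B*(2*n_A*n_B - n_A - n_B) / ((n_A+n_B)^2 * (n_A+n_B-1)) = 14336/3840 = 3.7333.
        SD[R] = 1.9322.
Step 4: R = E[R], so z = 0 with no continuity correction.
Step 5: Two-sided p-value via normal approximation = 2*(1 - Phi(|z|)) = 1.000000.
Step 6: alpha = 0.1. fail to reject H0.

R = 9, z = 0.0000, p = 1.000000, fail to reject H0.


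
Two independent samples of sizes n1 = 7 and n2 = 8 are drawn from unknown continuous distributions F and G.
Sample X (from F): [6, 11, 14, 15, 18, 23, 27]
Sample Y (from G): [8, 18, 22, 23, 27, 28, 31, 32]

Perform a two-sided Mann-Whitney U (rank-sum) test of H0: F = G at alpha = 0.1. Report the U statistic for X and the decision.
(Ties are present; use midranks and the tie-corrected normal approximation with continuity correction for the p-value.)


Step 1: Combine and sort all 15 observations; assign midranks.
sorted (value, group): (6,X), (8,Y), (11,X), (14,X), (15,X), (18,X), (18,Y), (22,Y), (23,X), (23,Y), (27,X), (27,Y), (28,Y), (31,Y), (32,Y)
ranks: 6->1, 8->2, 11->3, 14->4, 15->5, 18->6.5, 18->6.5, 22->8, 23->9.5, 23->9.5, 27->11.5, 27->11.5, 28->13, 31->14, 32->15
Step 2: Rank sum for X: R1 = 1 + 3 + 4 + 5 + 6.5 + 9.5 + 11.5 = 40.5.
Step 3: U_X = R1 - n1(n1+1)/2 = 40.5 - 7*8/2 = 40.5 - 28 = 12.5.
       U_Y = n1*n2 - U_X = 56 - 12.5 = 43.5.
Step 4: Ties are present, so use the tie-corrected normal approximation (with continuity correction) for the p-value.
Step 5: p-value = 0.081757; compare to alpha = 0.1. reject H0.

U_X = 12.5, p = 0.081757, reject H0 at alpha = 0.1.


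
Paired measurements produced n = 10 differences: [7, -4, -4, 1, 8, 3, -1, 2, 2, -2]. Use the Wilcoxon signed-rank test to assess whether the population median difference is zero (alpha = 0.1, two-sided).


Step 1: Drop any zero differences (none here) and take |d_i|.
|d| = [7, 4, 4, 1, 8, 3, 1, 2, 2, 2]
Step 2: Midrank |d_i| (ties get averaged ranks).
ranks: |7|->9, |4|->7.5, |4|->7.5, |1|->1.5, |8|->10, |3|->6, |1|->1.5, |2|->4, |2|->4, |2|->4
Step 3: Attach original signs; sum ranks with positive sign and with negative sign.
W+ = 9 + 1.5 + 10 + 6 + 4 + 4 = 34.5
W- = 7.5 + 7.5 + 1.5 + 4 = 20.5
(Check: W+ + W- = 55 should equal n(n+1)/2 = 55.)
Step 4: Test statistic W = min(W+, W-) = 20.5.
Step 5: Ties in |d|, so use the tie-corrected normal approximation.
        E[W] = n(n+1)/4 = 10*11/4 = 27.5.
        Tie groups: |d|=1 (t=2), |d|=2 (t=3), |d|=4 (t=2); sum(t^3 - t) = 36.
        Var[W] = n(n+1)(2n+1)/24 - sum(t^3-t)/48 = 2310/24 - 36/48 = 95.5.
        z = (W - E[W]) / sqrt(Var[W]) = (20.5 - 27.5) / 9.7724 = -0.7163.
        Two-sided p = 2*Phi(z) = 0.473805.
Step 6: alpha = 0.1. fail to reject H0.

W+ = 34.5, W- = 20.5, W = min = 20.5, p = 0.473805, fail to reject H0.


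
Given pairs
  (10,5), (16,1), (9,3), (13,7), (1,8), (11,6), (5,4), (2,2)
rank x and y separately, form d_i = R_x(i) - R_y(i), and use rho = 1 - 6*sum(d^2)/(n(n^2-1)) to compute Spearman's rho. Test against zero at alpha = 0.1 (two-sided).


Step 1: Rank x and y separately (midranks; no ties here).
rank(x): 10->5, 16->8, 9->4, 13->7, 1->1, 11->6, 5->3, 2->2
rank(y): 5->5, 1->1, 3->3, 7->7, 8->8, 6->6, 4->4, 2->2
Step 2: d_i = R_x(i) - R_y(i); compute d_i^2.
  (5-5)^2=0, (8-1)^2=49, (4-3)^2=1, (7-7)^2=0, (1-8)^2=49, (6-6)^2=0, (3-4)^2=1, (2-2)^2=0
sum(d^2) = 100.
Step 3: rho = 1 - 6*100 / (8*(8^2 - 1)) = 1 - 600/504 = -0.190476.
Step 4: Under H0, t = rho * sqrt((n-2)/(1-rho^2)) = -0.4753 ~ t(6).
Step 5: Two-sided p-value from the t-distribution with 6 df = 0.651401.
Step 6: alpha = 0.1. fail to reject H0.

rho = -0.1905, p = 0.651401, fail to reject H0 at alpha = 0.1.


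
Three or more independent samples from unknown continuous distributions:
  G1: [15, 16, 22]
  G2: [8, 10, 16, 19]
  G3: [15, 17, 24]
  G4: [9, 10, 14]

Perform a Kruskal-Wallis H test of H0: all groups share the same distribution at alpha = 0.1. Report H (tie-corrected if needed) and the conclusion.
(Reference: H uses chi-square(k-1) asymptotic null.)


Step 1: Combine all N = 13 observations and assign midranks.
sorted (value, group, rank): (8,G2,1), (9,G4,2), (10,G2,3.5), (10,G4,3.5), (14,G4,5), (15,G1,6.5), (15,G3,6.5), (16,G1,8.5), (16,G2,8.5), (17,G3,10), (19,G2,11), (22,G1,12), (24,G3,13)
Step 2: Sum ranks within each group.
R_1 = 27 (n_1 = 3)
R_2 = 24 (n_2 = 4)
R_3 = 29.5 (n_3 = 3)
R_4 = 10.5 (n_4 = 3)
Step 3: H = 12/(N(N+1)) * sum(R_i^2/n_i) - 3(N+1)
     = 12/(13*14) * (27^2/3 + 24^2/4 + 29.5^2/3 + 10.5^2/3) - 3*14
     = 0.065934 * 713.833 - 42
     = 5.065934.
Step 4: Ties present; correction factor C = 1 - 18/(13^3 - 13) = 0.991758. Corrected H = 5.065934 / 0.991758 = 5.108033.
Step 5: Under H0, H ~ chi^2(3); p-value = 0.164055.
Step 6: alpha = 0.1. fail to reject H0.

H = 5.1080, df = 3, p = 0.164055, fail to reject H0.


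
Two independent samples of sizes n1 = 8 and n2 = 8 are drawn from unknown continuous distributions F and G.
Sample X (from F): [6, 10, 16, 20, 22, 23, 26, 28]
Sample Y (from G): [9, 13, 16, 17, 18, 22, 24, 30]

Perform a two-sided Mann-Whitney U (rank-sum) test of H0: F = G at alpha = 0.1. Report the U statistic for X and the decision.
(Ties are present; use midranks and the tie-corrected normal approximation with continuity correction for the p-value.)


Step 1: Combine and sort all 16 observations; assign midranks.
sorted (value, group): (6,X), (9,Y), (10,X), (13,Y), (16,X), (16,Y), (17,Y), (18,Y), (20,X), (22,X), (22,Y), (23,X), (24,Y), (26,X), (28,X), (30,Y)
ranks: 6->1, 9->2, 10->3, 13->4, 16->5.5, 16->5.5, 17->7, 18->8, 20->9, 22->10.5, 22->10.5, 23->12, 24->13, 26->14, 28->15, 30->16
Step 2: Rank sum for X: R1 = 1 + 3 + 5.5 + 9 + 10.5 + 12 + 14 + 15 = 70.
Step 3: U_X = R1 - n1(n1+1)/2 = 70 - 8*9/2 = 70 - 36 = 34.
       U_Y = n1*n2 - U_X = 64 - 34 = 30.
Step 4: Ties are present, so use the tie-corrected normal approximation (with continuity correction) for the p-value.
Step 5: p-value = 0.874643; compare to alpha = 0.1. fail to reject H0.

U_X = 34, p = 0.874643, fail to reject H0 at alpha = 0.1.


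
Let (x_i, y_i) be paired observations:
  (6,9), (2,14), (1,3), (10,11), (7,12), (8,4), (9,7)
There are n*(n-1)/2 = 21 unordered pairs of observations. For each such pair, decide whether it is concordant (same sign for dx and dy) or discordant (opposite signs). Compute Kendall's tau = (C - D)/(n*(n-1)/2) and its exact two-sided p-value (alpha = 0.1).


Step 1: Enumerate the 21 unordered pairs (i,j) with i<j and classify each by sign(x_j-x_i) * sign(y_j-y_i).
  (1,2):dx=-4,dy=+5->D; (1,3):dx=-5,dy=-6->C; (1,4):dx=+4,dy=+2->C; (1,5):dx=+1,dy=+3->C
  (1,6):dx=+2,dy=-5->D; (1,7):dx=+3,dy=-2->D; (2,3):dx=-1,dy=-11->C; (2,4):dx=+8,dy=-3->D
  (2,5):dx=+5,dy=-2->D; (2,6):dx=+6,dy=-10->D; (2,7):dx=+7,dy=-7->D; (3,4):dx=+9,dy=+8->C
  (3,5):dx=+6,dy=+9->C; (3,6):dx=+7,dy=+1->C; (3,7):dx=+8,dy=+4->C; (4,5):dx=-3,dy=+1->D
  (4,6):dx=-2,dy=-7->C; (4,7):dx=-1,dy=-4->C; (5,6):dx=+1,dy=-8->D; (5,7):dx=+2,dy=-5->D
  (6,7):dx=+1,dy=+3->C
Step 2: C = 11, D = 10, total pairs = 21.
Step 3: tau = (C - D)/(n(n-1)/2) = (11 - 10)/21 = 0.047619.
Step 4: Exact two-sided p-value (enumerate n! = 5040 permutations of y under H0): p = 1.000000.
Step 5: alpha = 0.1. fail to reject H0.

tau_b = 0.0476 (C=11, D=10), p = 1.000000, fail to reject H0.


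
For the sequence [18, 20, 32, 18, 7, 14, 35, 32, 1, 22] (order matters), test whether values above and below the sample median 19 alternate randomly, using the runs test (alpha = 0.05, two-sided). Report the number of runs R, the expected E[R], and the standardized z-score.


Step 1: Compute median = 19; label A = above, B = below.
Labels in order: BAABBBAABA  (n_A = 5, n_B = 5)
Step 2: Count runs R = 6.
Step 3: Under H0 (random ordering), E[R] = 2*n_A*n_B/(n_A+n_B) + 1 = 2*5*5/10 + 1 = 6.0000.
        Var[R] = 2*n_A*n_B*(2*n_A*n_B - n_A - n_B) / ((n_A+n_B)^2 * (n_A+n_B-1)) = 2000/900 = 2.2222.
        SD[R] = 1.4907.
Step 4: R = E[R], so z = 0 with no continuity correction.
Step 5: Two-sided p-value via normal approximation = 2*(1 - Phi(|z|)) = 1.000000.
Step 6: alpha = 0.05. fail to reject H0.

R = 6, z = 0.0000, p = 1.000000, fail to reject H0.


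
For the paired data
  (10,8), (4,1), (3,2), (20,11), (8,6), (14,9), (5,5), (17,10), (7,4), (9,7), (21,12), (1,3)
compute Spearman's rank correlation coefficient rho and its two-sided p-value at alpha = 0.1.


Step 1: Rank x and y separately (midranks; no ties here).
rank(x): 10->8, 4->3, 3->2, 20->11, 8->6, 14->9, 5->4, 17->10, 7->5, 9->7, 21->12, 1->1
rank(y): 8->8, 1->1, 2->2, 11->11, 6->6, 9->9, 5->5, 10->10, 4->4, 7->7, 12->12, 3->3
Step 2: d_i = R_x(i) - R_y(i); compute d_i^2.
  (8-8)^2=0, (3-1)^2=4, (2-2)^2=0, (11-11)^2=0, (6-6)^2=0, (9-9)^2=0, (4-5)^2=1, (10-10)^2=0, (5-4)^2=1, (7-7)^2=0, (12-12)^2=0, (1-3)^2=4
sum(d^2) = 10.
Step 3: rho = 1 - 6*10 / (12*(12^2 - 1)) = 1 - 60/1716 = 0.965035.
Step 4: Under H0, t = rho * sqrt((n-2)/(1-rho^2)) = 11.6424 ~ t(10).
Step 5: Two-sided p-value from the t-distribution with 10 df = 0.000000.
Step 6: alpha = 0.1. reject H0.

rho = 0.9650, p = 0.000000, reject H0 at alpha = 0.1.


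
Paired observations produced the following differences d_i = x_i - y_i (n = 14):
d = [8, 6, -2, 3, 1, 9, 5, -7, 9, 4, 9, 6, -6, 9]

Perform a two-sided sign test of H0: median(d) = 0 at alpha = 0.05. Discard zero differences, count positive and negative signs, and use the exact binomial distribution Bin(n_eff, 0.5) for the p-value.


Step 1: Discard zero differences. Original n = 14; n_eff = number of nonzero differences = 14.
Nonzero differences (with sign): +8, +6, -2, +3, +1, +9, +5, -7, +9, +4, +9, +6, -6, +9
Step 2: Count signs: positive = 11, negative = 3.
Step 3: Under H0: P(positive) = 0.5, so the number of positives S ~ Bin(14, 0.5).
Step 4: Two-sided exact p-value = sum of Bin(14,0.5) probabilities at or below the observed probability = 0.057373.
Step 5: alpha = 0.05. fail to reject H0.

n_eff = 14, pos = 11, neg = 3, p = 0.057373, fail to reject H0.


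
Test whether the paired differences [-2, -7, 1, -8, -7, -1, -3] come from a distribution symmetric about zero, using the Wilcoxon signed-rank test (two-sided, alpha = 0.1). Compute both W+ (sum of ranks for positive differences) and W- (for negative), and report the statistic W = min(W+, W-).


Step 1: Drop any zero differences (none here) and take |d_i|.
|d| = [2, 7, 1, 8, 7, 1, 3]
Step 2: Midrank |d_i| (ties get averaged ranks).
ranks: |2|->3, |7|->5.5, |1|->1.5, |8|->7, |7|->5.5, |1|->1.5, |3|->4
Step 3: Attach original signs; sum ranks with positive sign and with negative sign.
W+ = 1.5 = 1.5
W- = 3 + 5.5 + 7 + 5.5 + 1.5 + 4 = 26.5
(Check: W+ + W- = 28 should equal n(n+1)/2 = 28.)
Step 4: Test statistic W = min(W+, W-) = 1.5.
Step 5: Ties in |d|, so use the tie-corrected normal approximation.
        E[W] = n(n+1)/4 = 7*8/4 = 14.
        Tie groups: |d|=1 (t=2), |d|=7 (t=2); sum(t^3 - t) = 12.
        Var[W] = n(n+1)(2n+1)/24 - sum(t^3-t)/48 = 840/24 - 12/48 = 34.75.
        z = (W - E[W]) / sqrt(Var[W]) = (1.5 - 14) / 5.8949 = -2.1205.
        Two-sided p = 2*Phi(z) = 0.033966.
Step 6: alpha = 0.1. reject H0.

W+ = 1.5, W- = 26.5, W = min = 1.5, p = 0.033966, reject H0.


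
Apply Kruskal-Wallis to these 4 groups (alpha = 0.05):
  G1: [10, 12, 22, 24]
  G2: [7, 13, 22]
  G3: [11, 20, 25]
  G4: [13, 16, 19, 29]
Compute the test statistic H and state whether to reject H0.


Step 1: Combine all N = 14 observations and assign midranks.
sorted (value, group, rank): (7,G2,1), (10,G1,2), (11,G3,3), (12,G1,4), (13,G2,5.5), (13,G4,5.5), (16,G4,7), (19,G4,8), (20,G3,9), (22,G1,10.5), (22,G2,10.5), (24,G1,12), (25,G3,13), (29,G4,14)
Step 2: Sum ranks within each group.
R_1 = 28.5 (n_1 = 4)
R_2 = 17 (n_2 = 3)
R_3 = 25 (n_3 = 3)
R_4 = 34.5 (n_4 = 4)
Step 3: H = 12/(N(N+1)) * sum(R_i^2/n_i) - 3(N+1)
     = 12/(14*15) * (28.5^2/4 + 17^2/3 + 25^2/3 + 34.5^2/4) - 3*15
     = 0.057143 * 805.292 - 45
     = 1.016667.
Step 4: Ties present; correction factor C = 1 - 12/(14^3 - 14) = 0.995604. Corrected H = 1.016667 / 0.995604 = 1.021155.
Step 5: Under H0, H ~ chi^2(3); p-value = 0.796133.
Step 6: alpha = 0.05. fail to reject H0.

H = 1.0212, df = 3, p = 0.796133, fail to reject H0.


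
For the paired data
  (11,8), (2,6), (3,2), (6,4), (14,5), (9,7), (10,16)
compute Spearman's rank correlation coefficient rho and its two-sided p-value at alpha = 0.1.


Step 1: Rank x and y separately (midranks; no ties here).
rank(x): 11->6, 2->1, 3->2, 6->3, 14->7, 9->4, 10->5
rank(y): 8->6, 6->4, 2->1, 4->2, 5->3, 7->5, 16->7
Step 2: d_i = R_x(i) - R_y(i); compute d_i^2.
  (6-6)^2=0, (1-4)^2=9, (2-1)^2=1, (3-2)^2=1, (7-3)^2=16, (4-5)^2=1, (5-7)^2=4
sum(d^2) = 32.
Step 3: rho = 1 - 6*32 / (7*(7^2 - 1)) = 1 - 192/336 = 0.428571.
Step 4: Under H0, t = rho * sqrt((n-2)/(1-rho^2)) = 1.0607 ~ t(5).
Step 5: Two-sided p-value from the t-distribution with 5 df = 0.337368.
Step 6: alpha = 0.1. fail to reject H0.

rho = 0.4286, p = 0.337368, fail to reject H0 at alpha = 0.1.


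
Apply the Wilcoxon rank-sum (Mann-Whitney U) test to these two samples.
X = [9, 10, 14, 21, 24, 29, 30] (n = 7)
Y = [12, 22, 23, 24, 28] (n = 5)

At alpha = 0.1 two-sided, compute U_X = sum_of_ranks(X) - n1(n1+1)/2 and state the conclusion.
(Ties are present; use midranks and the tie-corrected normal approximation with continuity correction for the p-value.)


Step 1: Combine and sort all 12 observations; assign midranks.
sorted (value, group): (9,X), (10,X), (12,Y), (14,X), (21,X), (22,Y), (23,Y), (24,X), (24,Y), (28,Y), (29,X), (30,X)
ranks: 9->1, 10->2, 12->3, 14->4, 21->5, 22->6, 23->7, 24->8.5, 24->8.5, 28->10, 29->11, 30->12
Step 2: Rank sum for X: R1 = 1 + 2 + 4 + 5 + 8.5 + 11 + 12 = 43.5.
Step 3: U_X = R1 - n1(n1+1)/2 = 43.5 - 7*8/2 = 43.5 - 28 = 15.5.
       U_Y = n1*n2 - U_X = 35 - 15.5 = 19.5.
Step 4: Ties are present, so use the tie-corrected normal approximation (with continuity correction) for the p-value.
Step 5: p-value = 0.807210; compare to alpha = 0.1. fail to reject H0.

U_X = 15.5, p = 0.807210, fail to reject H0 at alpha = 0.1.


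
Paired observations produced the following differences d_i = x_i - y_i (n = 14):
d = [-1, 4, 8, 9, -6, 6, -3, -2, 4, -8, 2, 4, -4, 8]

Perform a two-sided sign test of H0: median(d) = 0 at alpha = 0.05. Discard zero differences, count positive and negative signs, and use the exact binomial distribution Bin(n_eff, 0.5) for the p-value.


Step 1: Discard zero differences. Original n = 14; n_eff = number of nonzero differences = 14.
Nonzero differences (with sign): -1, +4, +8, +9, -6, +6, -3, -2, +4, -8, +2, +4, -4, +8
Step 2: Count signs: positive = 8, negative = 6.
Step 3: Under H0: P(positive) = 0.5, so the number of positives S ~ Bin(14, 0.5).
Step 4: Two-sided exact p-value = sum of Bin(14,0.5) probabilities at or below the observed probability = 0.790527.
Step 5: alpha = 0.05. fail to reject H0.

n_eff = 14, pos = 8, neg = 6, p = 0.790527, fail to reject H0.


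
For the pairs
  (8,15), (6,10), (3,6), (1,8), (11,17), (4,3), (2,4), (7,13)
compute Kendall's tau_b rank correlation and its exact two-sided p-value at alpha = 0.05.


Step 1: Enumerate the 28 unordered pairs (i,j) with i<j and classify each by sign(x_j-x_i) * sign(y_j-y_i).
  (1,2):dx=-2,dy=-5->C; (1,3):dx=-5,dy=-9->C; (1,4):dx=-7,dy=-7->C; (1,5):dx=+3,dy=+2->C
  (1,6):dx=-4,dy=-12->C; (1,7):dx=-6,dy=-11->C; (1,8):dx=-1,dy=-2->C; (2,3):dx=-3,dy=-4->C
  (2,4):dx=-5,dy=-2->C; (2,5):dx=+5,dy=+7->C; (2,6):dx=-2,dy=-7->C; (2,7):dx=-4,dy=-6->C
  (2,8):dx=+1,dy=+3->C; (3,4):dx=-2,dy=+2->D; (3,5):dx=+8,dy=+11->C; (3,6):dx=+1,dy=-3->D
  (3,7):dx=-1,dy=-2->C; (3,8):dx=+4,dy=+7->C; (4,5):dx=+10,dy=+9->C; (4,6):dx=+3,dy=-5->D
  (4,7):dx=+1,dy=-4->D; (4,8):dx=+6,dy=+5->C; (5,6):dx=-7,dy=-14->C; (5,7):dx=-9,dy=-13->C
  (5,8):dx=-4,dy=-4->C; (6,7):dx=-2,dy=+1->D; (6,8):dx=+3,dy=+10->C; (7,8):dx=+5,dy=+9->C
Step 2: C = 23, D = 5, total pairs = 28.
Step 3: tau = (C - D)/(n(n-1)/2) = (23 - 5)/28 = 0.642857.
Step 4: Exact two-sided p-value (enumerate n! = 40320 permutations of y under H0): p = 0.031151.
Step 5: alpha = 0.05. reject H0.

tau_b = 0.6429 (C=23, D=5), p = 0.031151, reject H0.


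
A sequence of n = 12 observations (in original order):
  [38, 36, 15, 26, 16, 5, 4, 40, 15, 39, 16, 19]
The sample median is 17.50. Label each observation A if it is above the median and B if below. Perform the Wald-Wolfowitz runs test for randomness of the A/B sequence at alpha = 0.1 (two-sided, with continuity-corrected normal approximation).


Step 1: Compute median = 17.50; label A = above, B = below.
Labels in order: AABABBBABABA  (n_A = 6, n_B = 6)
Step 2: Count runs R = 9.
Step 3: Under H0 (random ordering), E[R] = 2*n_A*n_B/(n_A+n_B) + 1 = 2*6*6/12 + 1 = 7.0000.
        Var[R] = 2*n_A*n_B*(2*n_A*n_B - n_A - n_B) / ((n_A+n_B)^2 * (n_A+n_B-1)) = 4320/1584 = 2.7273.
        SD[R] = 1.6514.
Step 4: Continuity-corrected z = (R - 0.5 - E[R]) / SD[R] = (9 - 0.5 - 7.0000) / 1.6514 = 0.9083.
Step 5: Two-sided p-value via normal approximation = 2*(1 - Phi(|z|)) = 0.363722.
Step 6: alpha = 0.1. fail to reject H0.

R = 9, z = 0.9083, p = 0.363722, fail to reject H0.


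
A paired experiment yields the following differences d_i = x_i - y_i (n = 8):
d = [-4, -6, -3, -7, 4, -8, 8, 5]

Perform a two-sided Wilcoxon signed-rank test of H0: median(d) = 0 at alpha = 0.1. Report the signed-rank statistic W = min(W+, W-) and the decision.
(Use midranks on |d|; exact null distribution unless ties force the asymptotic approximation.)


Step 1: Drop any zero differences (none here) and take |d_i|.
|d| = [4, 6, 3, 7, 4, 8, 8, 5]
Step 2: Midrank |d_i| (ties get averaged ranks).
ranks: |4|->2.5, |6|->5, |3|->1, |7|->6, |4|->2.5, |8|->7.5, |8|->7.5, |5|->4
Step 3: Attach original signs; sum ranks with positive sign and with negative sign.
W+ = 2.5 + 7.5 + 4 = 14
W- = 2.5 + 5 + 1 + 6 + 7.5 = 22
(Check: W+ + W- = 36 should equal n(n+1)/2 = 36.)
Step 4: Test statistic W = min(W+, W-) = 14.
Step 5: Ties in |d|, so use the tie-corrected normal approximation.
        E[W] = n(n+1)/4 = 8*9/4 = 18.
        Tie groups: |d|=4 (t=2), |d|=8 (t=2); sum(t^3 - t) = 12.
        Var[W] = n(n+1)(2n+1)/24 - sum(t^3-t)/48 = 1224/24 - 12/48 = 50.75.
        z = (W - E[W]) / sqrt(Var[W]) = (14 - 18) / 7.1239 = -0.5615.
        Two-sided p = 2*Phi(z) = 0.574464.
Step 6: alpha = 0.1. fail to reject H0.

W+ = 14, W- = 22, W = min = 14, p = 0.574464, fail to reject H0.


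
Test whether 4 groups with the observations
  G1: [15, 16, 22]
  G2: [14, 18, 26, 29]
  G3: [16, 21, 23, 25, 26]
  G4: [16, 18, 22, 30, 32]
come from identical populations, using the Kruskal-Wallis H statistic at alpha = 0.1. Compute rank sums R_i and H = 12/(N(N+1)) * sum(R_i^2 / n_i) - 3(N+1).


Step 1: Combine all N = 17 observations and assign midranks.
sorted (value, group, rank): (14,G2,1), (15,G1,2), (16,G1,4), (16,G3,4), (16,G4,4), (18,G2,6.5), (18,G4,6.5), (21,G3,8), (22,G1,9.5), (22,G4,9.5), (23,G3,11), (25,G3,12), (26,G2,13.5), (26,G3,13.5), (29,G2,15), (30,G4,16), (32,G4,17)
Step 2: Sum ranks within each group.
R_1 = 15.5 (n_1 = 3)
R_2 = 36 (n_2 = 4)
R_3 = 48.5 (n_3 = 5)
R_4 = 53 (n_4 = 5)
Step 3: H = 12/(N(N+1)) * sum(R_i^2/n_i) - 3(N+1)
     = 12/(17*18) * (15.5^2/3 + 36^2/4 + 48.5^2/5 + 53^2/5) - 3*18
     = 0.039216 * 1436.33 - 54
     = 2.326797.
Step 4: Ties present; correction factor C = 1 - 42/(17^3 - 17) = 0.991422. Corrected H = 2.326797 / 0.991422 = 2.346930.
Step 5: Under H0, H ~ chi^2(3); p-value = 0.503590.
Step 6: alpha = 0.1. fail to reject H0.

H = 2.3469, df = 3, p = 0.503590, fail to reject H0.


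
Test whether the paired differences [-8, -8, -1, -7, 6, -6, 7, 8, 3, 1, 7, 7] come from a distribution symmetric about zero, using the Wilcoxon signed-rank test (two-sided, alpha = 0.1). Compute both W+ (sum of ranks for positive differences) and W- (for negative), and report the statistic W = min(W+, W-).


Step 1: Drop any zero differences (none here) and take |d_i|.
|d| = [8, 8, 1, 7, 6, 6, 7, 8, 3, 1, 7, 7]
Step 2: Midrank |d_i| (ties get averaged ranks).
ranks: |8|->11, |8|->11, |1|->1.5, |7|->7.5, |6|->4.5, |6|->4.5, |7|->7.5, |8|->11, |3|->3, |1|->1.5, |7|->7.5, |7|->7.5
Step 3: Attach original signs; sum ranks with positive sign and with negative sign.
W+ = 4.5 + 7.5 + 11 + 3 + 1.5 + 7.5 + 7.5 = 42.5
W- = 11 + 11 + 1.5 + 7.5 + 4.5 = 35.5
(Check: W+ + W- = 78 should equal n(n+1)/2 = 78.)
Step 4: Test statistic W = min(W+, W-) = 35.5.
Step 5: Ties in |d|, so use the tie-corrected normal approximation.
        E[W] = n(n+1)/4 = 12*13/4 = 39.
        Tie groups: |d|=1 (t=2), |d|=6 (t=2), |d|=7 (t=4), |d|=8 (t=3); sum(t^3 - t) = 96.
        Var[W] = n(n+1)(2n+1)/24 - sum(t^3-t)/48 = 3900/24 - 96/48 = 160.5.
        z = (W - E[W]) / sqrt(Var[W]) = (35.5 - 39) / 12.6689 = -0.2763.
        Two-sided p = 2*Phi(z) = 0.782342.
Step 6: alpha = 0.1. fail to reject H0.

W+ = 42.5, W- = 35.5, W = min = 35.5, p = 0.782342, fail to reject H0.


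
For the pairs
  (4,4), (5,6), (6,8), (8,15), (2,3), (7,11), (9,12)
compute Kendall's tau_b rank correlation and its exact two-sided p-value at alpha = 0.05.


Step 1: Enumerate the 21 unordered pairs (i,j) with i<j and classify each by sign(x_j-x_i) * sign(y_j-y_i).
  (1,2):dx=+1,dy=+2->C; (1,3):dx=+2,dy=+4->C; (1,4):dx=+4,dy=+11->C; (1,5):dx=-2,dy=-1->C
  (1,6):dx=+3,dy=+7->C; (1,7):dx=+5,dy=+8->C; (2,3):dx=+1,dy=+2->C; (2,4):dx=+3,dy=+9->C
  (2,5):dx=-3,dy=-3->C; (2,6):dx=+2,dy=+5->C; (2,7):dx=+4,dy=+6->C; (3,4):dx=+2,dy=+7->C
  (3,5):dx=-4,dy=-5->C; (3,6):dx=+1,dy=+3->C; (3,7):dx=+3,dy=+4->C; (4,5):dx=-6,dy=-12->C
  (4,6):dx=-1,dy=-4->C; (4,7):dx=+1,dy=-3->D; (5,6):dx=+5,dy=+8->C; (5,7):dx=+7,dy=+9->C
  (6,7):dx=+2,dy=+1->C
Step 2: C = 20, D = 1, total pairs = 21.
Step 3: tau = (C - D)/(n(n-1)/2) = (20 - 1)/21 = 0.904762.
Step 4: Exact two-sided p-value (enumerate n! = 5040 permutations of y under H0): p = 0.002778.
Step 5: alpha = 0.05. reject H0.

tau_b = 0.9048 (C=20, D=1), p = 0.002778, reject H0.
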